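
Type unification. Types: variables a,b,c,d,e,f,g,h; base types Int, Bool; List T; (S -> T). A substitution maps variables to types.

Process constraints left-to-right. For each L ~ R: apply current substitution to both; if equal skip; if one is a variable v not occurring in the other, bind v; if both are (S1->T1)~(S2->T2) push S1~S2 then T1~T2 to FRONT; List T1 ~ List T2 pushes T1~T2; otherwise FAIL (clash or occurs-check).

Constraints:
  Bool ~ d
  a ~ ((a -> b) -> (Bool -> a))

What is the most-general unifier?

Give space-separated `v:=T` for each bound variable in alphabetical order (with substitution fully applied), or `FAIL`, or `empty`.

Answer: FAIL

Derivation:
step 1: unify Bool ~ d  [subst: {-} | 1 pending]
  bind d := Bool
step 2: unify a ~ ((a -> b) -> (Bool -> a))  [subst: {d:=Bool} | 0 pending]
  occurs-check fail: a in ((a -> b) -> (Bool -> a))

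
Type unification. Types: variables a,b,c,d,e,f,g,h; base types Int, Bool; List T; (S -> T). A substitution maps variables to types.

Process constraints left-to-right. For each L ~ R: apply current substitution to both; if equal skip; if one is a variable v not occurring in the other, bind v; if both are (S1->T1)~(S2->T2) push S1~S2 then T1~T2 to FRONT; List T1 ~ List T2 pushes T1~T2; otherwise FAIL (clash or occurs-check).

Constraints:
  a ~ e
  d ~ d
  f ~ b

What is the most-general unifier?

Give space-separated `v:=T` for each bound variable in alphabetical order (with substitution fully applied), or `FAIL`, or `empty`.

Answer: a:=e f:=b

Derivation:
step 1: unify a ~ e  [subst: {-} | 2 pending]
  bind a := e
step 2: unify d ~ d  [subst: {a:=e} | 1 pending]
  -> identical, skip
step 3: unify f ~ b  [subst: {a:=e} | 0 pending]
  bind f := b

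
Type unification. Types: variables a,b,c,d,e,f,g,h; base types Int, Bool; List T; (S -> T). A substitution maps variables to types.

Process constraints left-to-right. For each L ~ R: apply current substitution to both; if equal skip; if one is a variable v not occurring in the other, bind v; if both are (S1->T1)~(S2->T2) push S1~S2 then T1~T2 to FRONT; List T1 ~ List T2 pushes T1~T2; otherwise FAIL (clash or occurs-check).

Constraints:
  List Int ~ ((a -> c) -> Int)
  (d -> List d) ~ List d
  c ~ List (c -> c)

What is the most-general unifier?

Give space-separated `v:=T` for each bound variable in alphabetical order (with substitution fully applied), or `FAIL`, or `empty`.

Answer: FAIL

Derivation:
step 1: unify List Int ~ ((a -> c) -> Int)  [subst: {-} | 2 pending]
  clash: List Int vs ((a -> c) -> Int)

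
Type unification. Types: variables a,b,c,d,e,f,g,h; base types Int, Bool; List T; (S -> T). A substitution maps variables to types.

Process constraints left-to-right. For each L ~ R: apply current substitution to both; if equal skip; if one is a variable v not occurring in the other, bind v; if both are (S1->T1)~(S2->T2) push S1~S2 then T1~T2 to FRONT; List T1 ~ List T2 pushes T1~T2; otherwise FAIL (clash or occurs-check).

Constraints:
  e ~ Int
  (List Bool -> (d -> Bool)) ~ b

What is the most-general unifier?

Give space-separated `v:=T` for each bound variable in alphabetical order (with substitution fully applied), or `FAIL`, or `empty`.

step 1: unify e ~ Int  [subst: {-} | 1 pending]
  bind e := Int
step 2: unify (List Bool -> (d -> Bool)) ~ b  [subst: {e:=Int} | 0 pending]
  bind b := (List Bool -> (d -> Bool))

Answer: b:=(List Bool -> (d -> Bool)) e:=Int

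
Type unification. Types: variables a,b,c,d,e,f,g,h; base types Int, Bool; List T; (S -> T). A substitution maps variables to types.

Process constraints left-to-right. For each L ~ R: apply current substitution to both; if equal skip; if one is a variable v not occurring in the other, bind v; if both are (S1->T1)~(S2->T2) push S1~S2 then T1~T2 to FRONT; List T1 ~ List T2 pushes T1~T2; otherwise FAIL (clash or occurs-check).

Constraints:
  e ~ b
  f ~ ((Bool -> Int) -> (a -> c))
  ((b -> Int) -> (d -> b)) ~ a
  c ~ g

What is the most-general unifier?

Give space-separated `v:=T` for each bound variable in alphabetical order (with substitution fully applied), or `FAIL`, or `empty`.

Answer: a:=((b -> Int) -> (d -> b)) c:=g e:=b f:=((Bool -> Int) -> (((b -> Int) -> (d -> b)) -> g))

Derivation:
step 1: unify e ~ b  [subst: {-} | 3 pending]
  bind e := b
step 2: unify f ~ ((Bool -> Int) -> (a -> c))  [subst: {e:=b} | 2 pending]
  bind f := ((Bool -> Int) -> (a -> c))
step 3: unify ((b -> Int) -> (d -> b)) ~ a  [subst: {e:=b, f:=((Bool -> Int) -> (a -> c))} | 1 pending]
  bind a := ((b -> Int) -> (d -> b))
step 4: unify c ~ g  [subst: {e:=b, f:=((Bool -> Int) -> (a -> c)), a:=((b -> Int) -> (d -> b))} | 0 pending]
  bind c := g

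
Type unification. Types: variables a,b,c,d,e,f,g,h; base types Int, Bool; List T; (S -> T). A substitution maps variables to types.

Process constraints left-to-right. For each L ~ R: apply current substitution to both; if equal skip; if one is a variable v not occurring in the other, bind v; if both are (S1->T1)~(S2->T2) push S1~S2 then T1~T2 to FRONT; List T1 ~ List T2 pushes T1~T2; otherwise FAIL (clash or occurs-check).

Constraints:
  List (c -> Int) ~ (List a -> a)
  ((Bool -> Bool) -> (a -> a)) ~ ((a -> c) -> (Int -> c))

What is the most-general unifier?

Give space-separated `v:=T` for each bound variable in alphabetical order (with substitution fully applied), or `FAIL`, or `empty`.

Answer: FAIL

Derivation:
step 1: unify List (c -> Int) ~ (List a -> a)  [subst: {-} | 1 pending]
  clash: List (c -> Int) vs (List a -> a)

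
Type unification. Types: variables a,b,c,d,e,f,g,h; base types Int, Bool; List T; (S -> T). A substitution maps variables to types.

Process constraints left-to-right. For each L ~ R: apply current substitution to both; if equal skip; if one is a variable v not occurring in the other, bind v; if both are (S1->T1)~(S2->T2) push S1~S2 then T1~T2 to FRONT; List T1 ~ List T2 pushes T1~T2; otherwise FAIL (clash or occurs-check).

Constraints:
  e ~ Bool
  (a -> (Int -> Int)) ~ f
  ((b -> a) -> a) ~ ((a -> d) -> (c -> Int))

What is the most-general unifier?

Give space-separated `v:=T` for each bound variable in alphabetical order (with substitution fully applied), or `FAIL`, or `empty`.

step 1: unify e ~ Bool  [subst: {-} | 2 pending]
  bind e := Bool
step 2: unify (a -> (Int -> Int)) ~ f  [subst: {e:=Bool} | 1 pending]
  bind f := (a -> (Int -> Int))
step 3: unify ((b -> a) -> a) ~ ((a -> d) -> (c -> Int))  [subst: {e:=Bool, f:=(a -> (Int -> Int))} | 0 pending]
  -> decompose arrow: push (b -> a)~(a -> d), a~(c -> Int)
step 4: unify (b -> a) ~ (a -> d)  [subst: {e:=Bool, f:=(a -> (Int -> Int))} | 1 pending]
  -> decompose arrow: push b~a, a~d
step 5: unify b ~ a  [subst: {e:=Bool, f:=(a -> (Int -> Int))} | 2 pending]
  bind b := a
step 6: unify a ~ d  [subst: {e:=Bool, f:=(a -> (Int -> Int)), b:=a} | 1 pending]
  bind a := d
step 7: unify d ~ (c -> Int)  [subst: {e:=Bool, f:=(a -> (Int -> Int)), b:=a, a:=d} | 0 pending]
  bind d := (c -> Int)

Answer: a:=(c -> Int) b:=(c -> Int) d:=(c -> Int) e:=Bool f:=((c -> Int) -> (Int -> Int))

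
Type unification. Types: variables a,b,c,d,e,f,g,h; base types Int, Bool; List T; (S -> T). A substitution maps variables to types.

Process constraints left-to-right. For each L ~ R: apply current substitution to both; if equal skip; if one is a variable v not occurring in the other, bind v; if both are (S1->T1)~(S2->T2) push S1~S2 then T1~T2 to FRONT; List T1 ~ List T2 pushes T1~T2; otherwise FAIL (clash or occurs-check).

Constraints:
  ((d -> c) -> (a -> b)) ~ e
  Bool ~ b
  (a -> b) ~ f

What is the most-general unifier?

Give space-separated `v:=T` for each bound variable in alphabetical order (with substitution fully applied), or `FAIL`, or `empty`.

Answer: b:=Bool e:=((d -> c) -> (a -> Bool)) f:=(a -> Bool)

Derivation:
step 1: unify ((d -> c) -> (a -> b)) ~ e  [subst: {-} | 2 pending]
  bind e := ((d -> c) -> (a -> b))
step 2: unify Bool ~ b  [subst: {e:=((d -> c) -> (a -> b))} | 1 pending]
  bind b := Bool
step 3: unify (a -> Bool) ~ f  [subst: {e:=((d -> c) -> (a -> b)), b:=Bool} | 0 pending]
  bind f := (a -> Bool)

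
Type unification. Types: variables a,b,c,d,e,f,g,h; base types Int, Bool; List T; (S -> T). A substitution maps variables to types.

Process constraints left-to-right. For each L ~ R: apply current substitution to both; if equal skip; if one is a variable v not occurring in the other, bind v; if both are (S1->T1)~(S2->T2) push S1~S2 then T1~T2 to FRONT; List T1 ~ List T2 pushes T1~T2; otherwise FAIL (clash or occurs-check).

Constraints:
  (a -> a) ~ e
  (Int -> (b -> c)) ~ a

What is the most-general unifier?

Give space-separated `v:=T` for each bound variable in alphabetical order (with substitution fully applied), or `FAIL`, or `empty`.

step 1: unify (a -> a) ~ e  [subst: {-} | 1 pending]
  bind e := (a -> a)
step 2: unify (Int -> (b -> c)) ~ a  [subst: {e:=(a -> a)} | 0 pending]
  bind a := (Int -> (b -> c))

Answer: a:=(Int -> (b -> c)) e:=((Int -> (b -> c)) -> (Int -> (b -> c)))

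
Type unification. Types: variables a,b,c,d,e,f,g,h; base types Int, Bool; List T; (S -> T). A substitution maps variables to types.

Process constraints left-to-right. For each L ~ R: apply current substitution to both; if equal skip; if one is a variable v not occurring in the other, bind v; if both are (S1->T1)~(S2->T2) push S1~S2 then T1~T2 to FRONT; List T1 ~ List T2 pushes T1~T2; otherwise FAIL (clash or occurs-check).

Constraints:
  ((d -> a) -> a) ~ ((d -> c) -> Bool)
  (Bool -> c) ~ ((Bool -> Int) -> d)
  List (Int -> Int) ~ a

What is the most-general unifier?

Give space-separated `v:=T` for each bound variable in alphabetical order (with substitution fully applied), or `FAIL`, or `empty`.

step 1: unify ((d -> a) -> a) ~ ((d -> c) -> Bool)  [subst: {-} | 2 pending]
  -> decompose arrow: push (d -> a)~(d -> c), a~Bool
step 2: unify (d -> a) ~ (d -> c)  [subst: {-} | 3 pending]
  -> decompose arrow: push d~d, a~c
step 3: unify d ~ d  [subst: {-} | 4 pending]
  -> identical, skip
step 4: unify a ~ c  [subst: {-} | 3 pending]
  bind a := c
step 5: unify c ~ Bool  [subst: {a:=c} | 2 pending]
  bind c := Bool
step 6: unify (Bool -> Bool) ~ ((Bool -> Int) -> d)  [subst: {a:=c, c:=Bool} | 1 pending]
  -> decompose arrow: push Bool~(Bool -> Int), Bool~d
step 7: unify Bool ~ (Bool -> Int)  [subst: {a:=c, c:=Bool} | 2 pending]
  clash: Bool vs (Bool -> Int)

Answer: FAIL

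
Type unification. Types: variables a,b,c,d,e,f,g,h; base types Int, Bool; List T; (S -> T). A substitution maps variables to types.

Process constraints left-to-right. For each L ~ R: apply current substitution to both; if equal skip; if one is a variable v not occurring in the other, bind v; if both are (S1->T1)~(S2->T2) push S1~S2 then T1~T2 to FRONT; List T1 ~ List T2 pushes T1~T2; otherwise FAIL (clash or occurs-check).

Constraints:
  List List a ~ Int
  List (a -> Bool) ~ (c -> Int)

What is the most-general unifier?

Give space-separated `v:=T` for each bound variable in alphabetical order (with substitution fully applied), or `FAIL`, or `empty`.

Answer: FAIL

Derivation:
step 1: unify List List a ~ Int  [subst: {-} | 1 pending]
  clash: List List a vs Int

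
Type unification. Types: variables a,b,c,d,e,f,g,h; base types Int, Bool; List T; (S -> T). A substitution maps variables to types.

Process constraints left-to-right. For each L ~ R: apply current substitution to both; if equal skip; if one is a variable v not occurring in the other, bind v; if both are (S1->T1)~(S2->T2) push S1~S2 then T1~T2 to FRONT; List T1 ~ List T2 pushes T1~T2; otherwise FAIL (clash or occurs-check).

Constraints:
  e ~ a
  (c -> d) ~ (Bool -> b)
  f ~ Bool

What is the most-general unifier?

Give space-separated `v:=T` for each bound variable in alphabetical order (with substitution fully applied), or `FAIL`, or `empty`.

Answer: c:=Bool d:=b e:=a f:=Bool

Derivation:
step 1: unify e ~ a  [subst: {-} | 2 pending]
  bind e := a
step 2: unify (c -> d) ~ (Bool -> b)  [subst: {e:=a} | 1 pending]
  -> decompose arrow: push c~Bool, d~b
step 3: unify c ~ Bool  [subst: {e:=a} | 2 pending]
  bind c := Bool
step 4: unify d ~ b  [subst: {e:=a, c:=Bool} | 1 pending]
  bind d := b
step 5: unify f ~ Bool  [subst: {e:=a, c:=Bool, d:=b} | 0 pending]
  bind f := Bool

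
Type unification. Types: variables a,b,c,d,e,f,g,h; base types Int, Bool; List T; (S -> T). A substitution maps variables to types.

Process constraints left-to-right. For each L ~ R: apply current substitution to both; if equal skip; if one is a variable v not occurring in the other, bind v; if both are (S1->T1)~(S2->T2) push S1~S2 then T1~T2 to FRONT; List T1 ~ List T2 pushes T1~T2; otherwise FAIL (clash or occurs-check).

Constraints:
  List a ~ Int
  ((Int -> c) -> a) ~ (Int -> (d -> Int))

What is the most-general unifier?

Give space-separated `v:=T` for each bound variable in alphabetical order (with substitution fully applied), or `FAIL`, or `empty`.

step 1: unify List a ~ Int  [subst: {-} | 1 pending]
  clash: List a vs Int

Answer: FAIL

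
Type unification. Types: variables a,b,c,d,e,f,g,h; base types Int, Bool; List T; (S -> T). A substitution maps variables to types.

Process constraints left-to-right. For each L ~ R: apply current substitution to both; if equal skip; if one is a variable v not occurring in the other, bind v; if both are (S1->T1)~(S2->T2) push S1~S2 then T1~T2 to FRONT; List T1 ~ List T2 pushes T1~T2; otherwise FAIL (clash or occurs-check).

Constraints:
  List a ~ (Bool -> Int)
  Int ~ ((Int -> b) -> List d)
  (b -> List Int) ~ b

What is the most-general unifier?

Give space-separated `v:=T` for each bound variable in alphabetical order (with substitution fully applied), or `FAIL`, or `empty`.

Answer: FAIL

Derivation:
step 1: unify List a ~ (Bool -> Int)  [subst: {-} | 2 pending]
  clash: List a vs (Bool -> Int)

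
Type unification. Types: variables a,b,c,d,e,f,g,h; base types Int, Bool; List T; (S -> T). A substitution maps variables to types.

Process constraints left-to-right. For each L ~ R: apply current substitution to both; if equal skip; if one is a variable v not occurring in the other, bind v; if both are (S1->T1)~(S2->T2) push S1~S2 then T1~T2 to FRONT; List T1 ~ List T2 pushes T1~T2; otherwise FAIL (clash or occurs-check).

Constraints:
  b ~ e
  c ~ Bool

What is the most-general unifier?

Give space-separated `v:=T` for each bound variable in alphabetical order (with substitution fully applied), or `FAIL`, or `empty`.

step 1: unify b ~ e  [subst: {-} | 1 pending]
  bind b := e
step 2: unify c ~ Bool  [subst: {b:=e} | 0 pending]
  bind c := Bool

Answer: b:=e c:=Bool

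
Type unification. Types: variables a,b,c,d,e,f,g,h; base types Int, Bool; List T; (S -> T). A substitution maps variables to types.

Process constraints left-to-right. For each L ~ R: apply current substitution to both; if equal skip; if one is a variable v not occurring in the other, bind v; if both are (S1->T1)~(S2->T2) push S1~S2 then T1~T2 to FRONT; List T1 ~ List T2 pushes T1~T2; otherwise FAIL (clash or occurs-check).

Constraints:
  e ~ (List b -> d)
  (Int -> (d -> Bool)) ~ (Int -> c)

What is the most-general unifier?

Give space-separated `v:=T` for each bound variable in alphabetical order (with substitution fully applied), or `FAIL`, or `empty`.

step 1: unify e ~ (List b -> d)  [subst: {-} | 1 pending]
  bind e := (List b -> d)
step 2: unify (Int -> (d -> Bool)) ~ (Int -> c)  [subst: {e:=(List b -> d)} | 0 pending]
  -> decompose arrow: push Int~Int, (d -> Bool)~c
step 3: unify Int ~ Int  [subst: {e:=(List b -> d)} | 1 pending]
  -> identical, skip
step 4: unify (d -> Bool) ~ c  [subst: {e:=(List b -> d)} | 0 pending]
  bind c := (d -> Bool)

Answer: c:=(d -> Bool) e:=(List b -> d)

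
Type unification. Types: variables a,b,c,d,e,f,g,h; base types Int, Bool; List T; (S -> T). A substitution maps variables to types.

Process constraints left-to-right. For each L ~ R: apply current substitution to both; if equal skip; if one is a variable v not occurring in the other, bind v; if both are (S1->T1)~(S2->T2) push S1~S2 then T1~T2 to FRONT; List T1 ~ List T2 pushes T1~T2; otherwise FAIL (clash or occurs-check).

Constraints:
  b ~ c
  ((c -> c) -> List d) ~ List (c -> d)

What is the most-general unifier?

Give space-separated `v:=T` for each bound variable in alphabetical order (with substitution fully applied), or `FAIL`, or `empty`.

Answer: FAIL

Derivation:
step 1: unify b ~ c  [subst: {-} | 1 pending]
  bind b := c
step 2: unify ((c -> c) -> List d) ~ List (c -> d)  [subst: {b:=c} | 0 pending]
  clash: ((c -> c) -> List d) vs List (c -> d)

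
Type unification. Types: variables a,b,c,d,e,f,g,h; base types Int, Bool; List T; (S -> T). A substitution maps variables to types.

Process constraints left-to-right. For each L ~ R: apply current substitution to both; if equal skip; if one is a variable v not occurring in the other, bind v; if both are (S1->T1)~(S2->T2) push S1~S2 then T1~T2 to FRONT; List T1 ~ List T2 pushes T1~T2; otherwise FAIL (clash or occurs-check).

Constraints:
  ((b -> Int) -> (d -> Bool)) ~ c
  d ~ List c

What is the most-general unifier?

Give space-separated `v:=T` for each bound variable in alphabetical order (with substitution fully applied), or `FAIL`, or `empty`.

step 1: unify ((b -> Int) -> (d -> Bool)) ~ c  [subst: {-} | 1 pending]
  bind c := ((b -> Int) -> (d -> Bool))
step 2: unify d ~ List ((b -> Int) -> (d -> Bool))  [subst: {c:=((b -> Int) -> (d -> Bool))} | 0 pending]
  occurs-check fail: d in List ((b -> Int) -> (d -> Bool))

Answer: FAIL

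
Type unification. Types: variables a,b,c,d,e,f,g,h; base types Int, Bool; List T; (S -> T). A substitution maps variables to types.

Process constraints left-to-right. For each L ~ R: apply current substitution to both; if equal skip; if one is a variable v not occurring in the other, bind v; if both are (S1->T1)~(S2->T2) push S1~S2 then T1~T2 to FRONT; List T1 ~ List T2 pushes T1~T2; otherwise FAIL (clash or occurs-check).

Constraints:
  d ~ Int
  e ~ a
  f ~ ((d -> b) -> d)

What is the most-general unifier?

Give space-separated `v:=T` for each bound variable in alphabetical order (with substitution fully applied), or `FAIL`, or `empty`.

step 1: unify d ~ Int  [subst: {-} | 2 pending]
  bind d := Int
step 2: unify e ~ a  [subst: {d:=Int} | 1 pending]
  bind e := a
step 3: unify f ~ ((Int -> b) -> Int)  [subst: {d:=Int, e:=a} | 0 pending]
  bind f := ((Int -> b) -> Int)

Answer: d:=Int e:=a f:=((Int -> b) -> Int)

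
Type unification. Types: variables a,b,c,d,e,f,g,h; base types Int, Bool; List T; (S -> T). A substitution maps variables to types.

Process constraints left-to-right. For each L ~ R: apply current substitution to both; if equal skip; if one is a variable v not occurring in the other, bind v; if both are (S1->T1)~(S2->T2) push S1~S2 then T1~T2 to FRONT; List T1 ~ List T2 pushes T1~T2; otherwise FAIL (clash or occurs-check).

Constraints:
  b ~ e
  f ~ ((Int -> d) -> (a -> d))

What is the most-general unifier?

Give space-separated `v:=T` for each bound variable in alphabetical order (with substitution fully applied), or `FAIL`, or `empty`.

Answer: b:=e f:=((Int -> d) -> (a -> d))

Derivation:
step 1: unify b ~ e  [subst: {-} | 1 pending]
  bind b := e
step 2: unify f ~ ((Int -> d) -> (a -> d))  [subst: {b:=e} | 0 pending]
  bind f := ((Int -> d) -> (a -> d))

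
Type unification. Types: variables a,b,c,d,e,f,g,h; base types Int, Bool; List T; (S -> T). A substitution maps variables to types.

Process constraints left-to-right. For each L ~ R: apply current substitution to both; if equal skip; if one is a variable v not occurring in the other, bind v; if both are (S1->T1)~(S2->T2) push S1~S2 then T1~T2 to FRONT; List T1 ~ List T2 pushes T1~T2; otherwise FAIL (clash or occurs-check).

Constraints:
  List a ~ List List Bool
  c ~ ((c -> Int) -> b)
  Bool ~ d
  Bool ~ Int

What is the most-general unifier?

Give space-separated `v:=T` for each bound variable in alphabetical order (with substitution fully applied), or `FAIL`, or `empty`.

Answer: FAIL

Derivation:
step 1: unify List a ~ List List Bool  [subst: {-} | 3 pending]
  -> decompose List: push a~List Bool
step 2: unify a ~ List Bool  [subst: {-} | 3 pending]
  bind a := List Bool
step 3: unify c ~ ((c -> Int) -> b)  [subst: {a:=List Bool} | 2 pending]
  occurs-check fail: c in ((c -> Int) -> b)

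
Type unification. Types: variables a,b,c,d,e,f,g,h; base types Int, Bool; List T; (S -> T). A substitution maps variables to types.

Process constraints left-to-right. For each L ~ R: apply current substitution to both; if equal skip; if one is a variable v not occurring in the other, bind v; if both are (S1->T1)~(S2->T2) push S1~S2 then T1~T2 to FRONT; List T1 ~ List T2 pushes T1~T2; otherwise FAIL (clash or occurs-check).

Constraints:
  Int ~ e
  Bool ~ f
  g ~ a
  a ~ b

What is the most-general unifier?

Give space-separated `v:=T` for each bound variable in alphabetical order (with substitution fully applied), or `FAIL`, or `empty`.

step 1: unify Int ~ e  [subst: {-} | 3 pending]
  bind e := Int
step 2: unify Bool ~ f  [subst: {e:=Int} | 2 pending]
  bind f := Bool
step 3: unify g ~ a  [subst: {e:=Int, f:=Bool} | 1 pending]
  bind g := a
step 4: unify a ~ b  [subst: {e:=Int, f:=Bool, g:=a} | 0 pending]
  bind a := b

Answer: a:=b e:=Int f:=Bool g:=b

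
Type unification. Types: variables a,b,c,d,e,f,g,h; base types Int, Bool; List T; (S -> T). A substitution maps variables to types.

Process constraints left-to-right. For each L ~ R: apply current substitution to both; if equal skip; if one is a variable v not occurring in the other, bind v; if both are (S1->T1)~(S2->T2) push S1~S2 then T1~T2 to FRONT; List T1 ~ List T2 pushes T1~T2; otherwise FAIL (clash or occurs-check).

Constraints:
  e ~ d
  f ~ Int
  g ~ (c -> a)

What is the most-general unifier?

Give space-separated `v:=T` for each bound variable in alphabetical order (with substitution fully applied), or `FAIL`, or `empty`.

step 1: unify e ~ d  [subst: {-} | 2 pending]
  bind e := d
step 2: unify f ~ Int  [subst: {e:=d} | 1 pending]
  bind f := Int
step 3: unify g ~ (c -> a)  [subst: {e:=d, f:=Int} | 0 pending]
  bind g := (c -> a)

Answer: e:=d f:=Int g:=(c -> a)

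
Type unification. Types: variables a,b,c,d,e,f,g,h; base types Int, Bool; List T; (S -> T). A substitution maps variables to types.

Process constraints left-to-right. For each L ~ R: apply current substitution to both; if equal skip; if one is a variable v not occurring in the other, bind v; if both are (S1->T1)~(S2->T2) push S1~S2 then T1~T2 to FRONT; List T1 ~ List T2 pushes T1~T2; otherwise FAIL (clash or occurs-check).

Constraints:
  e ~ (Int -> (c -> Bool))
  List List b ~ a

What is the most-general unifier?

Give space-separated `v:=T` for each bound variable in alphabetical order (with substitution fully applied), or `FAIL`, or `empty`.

Answer: a:=List List b e:=(Int -> (c -> Bool))

Derivation:
step 1: unify e ~ (Int -> (c -> Bool))  [subst: {-} | 1 pending]
  bind e := (Int -> (c -> Bool))
step 2: unify List List b ~ a  [subst: {e:=(Int -> (c -> Bool))} | 0 pending]
  bind a := List List b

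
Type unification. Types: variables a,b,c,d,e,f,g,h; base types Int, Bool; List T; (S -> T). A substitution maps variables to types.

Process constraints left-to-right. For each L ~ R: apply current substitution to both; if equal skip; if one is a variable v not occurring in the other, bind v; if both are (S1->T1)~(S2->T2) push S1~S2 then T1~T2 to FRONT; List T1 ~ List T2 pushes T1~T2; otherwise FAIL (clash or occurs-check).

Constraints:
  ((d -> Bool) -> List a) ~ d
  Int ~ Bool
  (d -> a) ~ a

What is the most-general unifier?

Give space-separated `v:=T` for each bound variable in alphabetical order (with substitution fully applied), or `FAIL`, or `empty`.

Answer: FAIL

Derivation:
step 1: unify ((d -> Bool) -> List a) ~ d  [subst: {-} | 2 pending]
  occurs-check fail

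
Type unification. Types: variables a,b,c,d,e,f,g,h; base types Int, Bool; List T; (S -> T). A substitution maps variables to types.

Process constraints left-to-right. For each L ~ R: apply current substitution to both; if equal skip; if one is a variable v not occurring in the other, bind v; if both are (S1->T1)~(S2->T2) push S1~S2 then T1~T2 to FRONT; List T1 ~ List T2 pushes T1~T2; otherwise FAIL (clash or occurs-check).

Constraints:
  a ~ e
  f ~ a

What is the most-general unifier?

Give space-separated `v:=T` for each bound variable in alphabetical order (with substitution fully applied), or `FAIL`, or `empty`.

step 1: unify a ~ e  [subst: {-} | 1 pending]
  bind a := e
step 2: unify f ~ e  [subst: {a:=e} | 0 pending]
  bind f := e

Answer: a:=e f:=e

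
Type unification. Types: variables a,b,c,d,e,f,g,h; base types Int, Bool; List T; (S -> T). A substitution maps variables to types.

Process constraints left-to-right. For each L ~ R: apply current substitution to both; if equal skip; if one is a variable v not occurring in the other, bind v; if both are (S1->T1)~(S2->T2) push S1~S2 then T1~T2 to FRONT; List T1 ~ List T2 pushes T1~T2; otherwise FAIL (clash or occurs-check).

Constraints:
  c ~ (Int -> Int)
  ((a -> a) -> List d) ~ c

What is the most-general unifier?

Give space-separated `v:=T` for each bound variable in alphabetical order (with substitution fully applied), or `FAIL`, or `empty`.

Answer: FAIL

Derivation:
step 1: unify c ~ (Int -> Int)  [subst: {-} | 1 pending]
  bind c := (Int -> Int)
step 2: unify ((a -> a) -> List d) ~ (Int -> Int)  [subst: {c:=(Int -> Int)} | 0 pending]
  -> decompose arrow: push (a -> a)~Int, List d~Int
step 3: unify (a -> a) ~ Int  [subst: {c:=(Int -> Int)} | 1 pending]
  clash: (a -> a) vs Int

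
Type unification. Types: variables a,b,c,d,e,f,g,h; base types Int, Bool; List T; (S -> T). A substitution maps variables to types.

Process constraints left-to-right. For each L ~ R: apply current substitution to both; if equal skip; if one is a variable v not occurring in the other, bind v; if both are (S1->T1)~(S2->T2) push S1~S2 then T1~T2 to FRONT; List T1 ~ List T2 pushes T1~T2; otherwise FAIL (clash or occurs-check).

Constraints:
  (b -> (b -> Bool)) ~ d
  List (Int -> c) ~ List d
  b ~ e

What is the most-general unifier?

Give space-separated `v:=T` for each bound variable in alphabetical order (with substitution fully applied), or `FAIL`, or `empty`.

step 1: unify (b -> (b -> Bool)) ~ d  [subst: {-} | 2 pending]
  bind d := (b -> (b -> Bool))
step 2: unify List (Int -> c) ~ List (b -> (b -> Bool))  [subst: {d:=(b -> (b -> Bool))} | 1 pending]
  -> decompose List: push (Int -> c)~(b -> (b -> Bool))
step 3: unify (Int -> c) ~ (b -> (b -> Bool))  [subst: {d:=(b -> (b -> Bool))} | 1 pending]
  -> decompose arrow: push Int~b, c~(b -> Bool)
step 4: unify Int ~ b  [subst: {d:=(b -> (b -> Bool))} | 2 pending]
  bind b := Int
step 5: unify c ~ (Int -> Bool)  [subst: {d:=(b -> (b -> Bool)), b:=Int} | 1 pending]
  bind c := (Int -> Bool)
step 6: unify Int ~ e  [subst: {d:=(b -> (b -> Bool)), b:=Int, c:=(Int -> Bool)} | 0 pending]
  bind e := Int

Answer: b:=Int c:=(Int -> Bool) d:=(Int -> (Int -> Bool)) e:=Int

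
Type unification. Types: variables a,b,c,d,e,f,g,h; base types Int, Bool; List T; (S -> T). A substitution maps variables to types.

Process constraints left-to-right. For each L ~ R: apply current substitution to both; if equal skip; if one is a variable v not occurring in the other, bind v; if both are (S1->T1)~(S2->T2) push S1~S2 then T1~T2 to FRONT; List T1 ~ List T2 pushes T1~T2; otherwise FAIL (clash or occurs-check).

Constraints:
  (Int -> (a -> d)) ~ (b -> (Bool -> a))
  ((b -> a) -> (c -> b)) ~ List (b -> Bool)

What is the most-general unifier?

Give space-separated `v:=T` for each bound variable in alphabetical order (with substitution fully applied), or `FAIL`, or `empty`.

step 1: unify (Int -> (a -> d)) ~ (b -> (Bool -> a))  [subst: {-} | 1 pending]
  -> decompose arrow: push Int~b, (a -> d)~(Bool -> a)
step 2: unify Int ~ b  [subst: {-} | 2 pending]
  bind b := Int
step 3: unify (a -> d) ~ (Bool -> a)  [subst: {b:=Int} | 1 pending]
  -> decompose arrow: push a~Bool, d~a
step 4: unify a ~ Bool  [subst: {b:=Int} | 2 pending]
  bind a := Bool
step 5: unify d ~ Bool  [subst: {b:=Int, a:=Bool} | 1 pending]
  bind d := Bool
step 6: unify ((Int -> Bool) -> (c -> Int)) ~ List (Int -> Bool)  [subst: {b:=Int, a:=Bool, d:=Bool} | 0 pending]
  clash: ((Int -> Bool) -> (c -> Int)) vs List (Int -> Bool)

Answer: FAIL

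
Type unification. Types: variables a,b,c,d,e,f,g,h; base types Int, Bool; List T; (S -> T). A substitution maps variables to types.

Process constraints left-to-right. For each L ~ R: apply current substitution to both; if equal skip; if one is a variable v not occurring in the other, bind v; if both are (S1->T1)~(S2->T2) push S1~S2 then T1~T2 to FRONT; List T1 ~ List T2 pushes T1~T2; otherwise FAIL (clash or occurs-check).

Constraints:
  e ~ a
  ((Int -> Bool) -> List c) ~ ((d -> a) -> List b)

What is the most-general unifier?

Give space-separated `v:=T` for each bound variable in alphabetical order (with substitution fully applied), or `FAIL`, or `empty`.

step 1: unify e ~ a  [subst: {-} | 1 pending]
  bind e := a
step 2: unify ((Int -> Bool) -> List c) ~ ((d -> a) -> List b)  [subst: {e:=a} | 0 pending]
  -> decompose arrow: push (Int -> Bool)~(d -> a), List c~List b
step 3: unify (Int -> Bool) ~ (d -> a)  [subst: {e:=a} | 1 pending]
  -> decompose arrow: push Int~d, Bool~a
step 4: unify Int ~ d  [subst: {e:=a} | 2 pending]
  bind d := Int
step 5: unify Bool ~ a  [subst: {e:=a, d:=Int} | 1 pending]
  bind a := Bool
step 6: unify List c ~ List b  [subst: {e:=a, d:=Int, a:=Bool} | 0 pending]
  -> decompose List: push c~b
step 7: unify c ~ b  [subst: {e:=a, d:=Int, a:=Bool} | 0 pending]
  bind c := b

Answer: a:=Bool c:=b d:=Int e:=Bool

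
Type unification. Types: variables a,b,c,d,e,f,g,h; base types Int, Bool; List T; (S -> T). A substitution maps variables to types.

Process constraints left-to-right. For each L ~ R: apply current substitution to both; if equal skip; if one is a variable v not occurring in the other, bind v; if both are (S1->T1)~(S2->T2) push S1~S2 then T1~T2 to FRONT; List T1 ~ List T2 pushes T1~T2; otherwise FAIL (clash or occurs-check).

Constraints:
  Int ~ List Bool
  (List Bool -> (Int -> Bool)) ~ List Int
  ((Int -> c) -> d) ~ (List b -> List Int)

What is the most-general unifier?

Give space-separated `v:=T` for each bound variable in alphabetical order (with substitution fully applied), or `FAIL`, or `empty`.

step 1: unify Int ~ List Bool  [subst: {-} | 2 pending]
  clash: Int vs List Bool

Answer: FAIL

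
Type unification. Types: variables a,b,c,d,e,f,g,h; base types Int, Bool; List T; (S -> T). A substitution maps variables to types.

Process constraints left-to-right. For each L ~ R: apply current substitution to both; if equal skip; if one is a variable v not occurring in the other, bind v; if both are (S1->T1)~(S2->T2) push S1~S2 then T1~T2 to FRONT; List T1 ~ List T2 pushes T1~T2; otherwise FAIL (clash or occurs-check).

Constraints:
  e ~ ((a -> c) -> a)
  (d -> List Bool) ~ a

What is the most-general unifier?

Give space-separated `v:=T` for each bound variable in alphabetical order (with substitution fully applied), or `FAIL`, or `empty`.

Answer: a:=(d -> List Bool) e:=(((d -> List Bool) -> c) -> (d -> List Bool))

Derivation:
step 1: unify e ~ ((a -> c) -> a)  [subst: {-} | 1 pending]
  bind e := ((a -> c) -> a)
step 2: unify (d -> List Bool) ~ a  [subst: {e:=((a -> c) -> a)} | 0 pending]
  bind a := (d -> List Bool)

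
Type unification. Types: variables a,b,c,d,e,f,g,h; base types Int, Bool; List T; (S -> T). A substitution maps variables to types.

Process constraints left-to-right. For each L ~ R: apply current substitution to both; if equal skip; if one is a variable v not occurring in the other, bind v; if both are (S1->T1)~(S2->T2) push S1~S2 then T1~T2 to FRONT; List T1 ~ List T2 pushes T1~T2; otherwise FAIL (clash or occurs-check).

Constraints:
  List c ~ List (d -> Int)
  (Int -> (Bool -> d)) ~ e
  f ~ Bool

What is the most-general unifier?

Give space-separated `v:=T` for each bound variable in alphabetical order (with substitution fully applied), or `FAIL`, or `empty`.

Answer: c:=(d -> Int) e:=(Int -> (Bool -> d)) f:=Bool

Derivation:
step 1: unify List c ~ List (d -> Int)  [subst: {-} | 2 pending]
  -> decompose List: push c~(d -> Int)
step 2: unify c ~ (d -> Int)  [subst: {-} | 2 pending]
  bind c := (d -> Int)
step 3: unify (Int -> (Bool -> d)) ~ e  [subst: {c:=(d -> Int)} | 1 pending]
  bind e := (Int -> (Bool -> d))
step 4: unify f ~ Bool  [subst: {c:=(d -> Int), e:=(Int -> (Bool -> d))} | 0 pending]
  bind f := Bool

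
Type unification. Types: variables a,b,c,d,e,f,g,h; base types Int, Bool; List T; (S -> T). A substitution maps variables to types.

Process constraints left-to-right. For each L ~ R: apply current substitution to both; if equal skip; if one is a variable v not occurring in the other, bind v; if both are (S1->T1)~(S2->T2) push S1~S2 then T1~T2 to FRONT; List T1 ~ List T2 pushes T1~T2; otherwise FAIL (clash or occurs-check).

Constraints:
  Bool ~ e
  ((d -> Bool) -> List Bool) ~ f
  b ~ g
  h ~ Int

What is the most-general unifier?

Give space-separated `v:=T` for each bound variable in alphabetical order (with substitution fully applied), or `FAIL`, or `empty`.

Answer: b:=g e:=Bool f:=((d -> Bool) -> List Bool) h:=Int

Derivation:
step 1: unify Bool ~ e  [subst: {-} | 3 pending]
  bind e := Bool
step 2: unify ((d -> Bool) -> List Bool) ~ f  [subst: {e:=Bool} | 2 pending]
  bind f := ((d -> Bool) -> List Bool)
step 3: unify b ~ g  [subst: {e:=Bool, f:=((d -> Bool) -> List Bool)} | 1 pending]
  bind b := g
step 4: unify h ~ Int  [subst: {e:=Bool, f:=((d -> Bool) -> List Bool), b:=g} | 0 pending]
  bind h := Int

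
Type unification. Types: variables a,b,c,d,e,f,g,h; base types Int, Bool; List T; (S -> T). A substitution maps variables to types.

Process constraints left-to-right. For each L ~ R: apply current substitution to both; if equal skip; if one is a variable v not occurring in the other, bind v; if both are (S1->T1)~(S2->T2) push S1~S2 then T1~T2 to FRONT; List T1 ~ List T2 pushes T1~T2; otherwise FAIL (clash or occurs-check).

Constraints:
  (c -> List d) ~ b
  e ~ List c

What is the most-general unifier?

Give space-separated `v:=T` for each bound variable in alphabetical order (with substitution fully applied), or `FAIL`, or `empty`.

step 1: unify (c -> List d) ~ b  [subst: {-} | 1 pending]
  bind b := (c -> List d)
step 2: unify e ~ List c  [subst: {b:=(c -> List d)} | 0 pending]
  bind e := List c

Answer: b:=(c -> List d) e:=List c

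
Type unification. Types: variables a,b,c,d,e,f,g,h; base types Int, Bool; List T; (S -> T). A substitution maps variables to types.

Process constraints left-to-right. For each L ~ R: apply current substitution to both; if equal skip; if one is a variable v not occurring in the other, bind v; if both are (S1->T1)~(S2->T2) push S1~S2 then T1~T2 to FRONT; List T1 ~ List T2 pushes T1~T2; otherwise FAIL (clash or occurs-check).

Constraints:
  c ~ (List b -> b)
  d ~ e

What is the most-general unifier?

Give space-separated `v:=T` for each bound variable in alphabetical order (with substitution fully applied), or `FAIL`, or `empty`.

step 1: unify c ~ (List b -> b)  [subst: {-} | 1 pending]
  bind c := (List b -> b)
step 2: unify d ~ e  [subst: {c:=(List b -> b)} | 0 pending]
  bind d := e

Answer: c:=(List b -> b) d:=e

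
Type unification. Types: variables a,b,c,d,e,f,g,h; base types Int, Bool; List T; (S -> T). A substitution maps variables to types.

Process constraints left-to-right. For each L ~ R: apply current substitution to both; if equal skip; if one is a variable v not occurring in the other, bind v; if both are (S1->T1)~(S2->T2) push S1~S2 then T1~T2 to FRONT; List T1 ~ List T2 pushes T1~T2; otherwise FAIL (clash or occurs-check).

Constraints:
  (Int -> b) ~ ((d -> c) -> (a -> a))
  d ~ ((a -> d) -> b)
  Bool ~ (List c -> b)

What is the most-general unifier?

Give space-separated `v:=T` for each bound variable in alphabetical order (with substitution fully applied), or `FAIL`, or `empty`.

step 1: unify (Int -> b) ~ ((d -> c) -> (a -> a))  [subst: {-} | 2 pending]
  -> decompose arrow: push Int~(d -> c), b~(a -> a)
step 2: unify Int ~ (d -> c)  [subst: {-} | 3 pending]
  clash: Int vs (d -> c)

Answer: FAIL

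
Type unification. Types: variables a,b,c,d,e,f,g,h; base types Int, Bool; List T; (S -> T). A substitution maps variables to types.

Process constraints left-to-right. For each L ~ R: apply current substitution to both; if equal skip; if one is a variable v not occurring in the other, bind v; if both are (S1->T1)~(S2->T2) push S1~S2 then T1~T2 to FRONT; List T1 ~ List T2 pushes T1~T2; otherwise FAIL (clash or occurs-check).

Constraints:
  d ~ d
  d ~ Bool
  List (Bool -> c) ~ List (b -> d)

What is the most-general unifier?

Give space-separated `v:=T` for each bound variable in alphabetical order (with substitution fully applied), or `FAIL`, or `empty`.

step 1: unify d ~ d  [subst: {-} | 2 pending]
  -> identical, skip
step 2: unify d ~ Bool  [subst: {-} | 1 pending]
  bind d := Bool
step 3: unify List (Bool -> c) ~ List (b -> Bool)  [subst: {d:=Bool} | 0 pending]
  -> decompose List: push (Bool -> c)~(b -> Bool)
step 4: unify (Bool -> c) ~ (b -> Bool)  [subst: {d:=Bool} | 0 pending]
  -> decompose arrow: push Bool~b, c~Bool
step 5: unify Bool ~ b  [subst: {d:=Bool} | 1 pending]
  bind b := Bool
step 6: unify c ~ Bool  [subst: {d:=Bool, b:=Bool} | 0 pending]
  bind c := Bool

Answer: b:=Bool c:=Bool d:=Bool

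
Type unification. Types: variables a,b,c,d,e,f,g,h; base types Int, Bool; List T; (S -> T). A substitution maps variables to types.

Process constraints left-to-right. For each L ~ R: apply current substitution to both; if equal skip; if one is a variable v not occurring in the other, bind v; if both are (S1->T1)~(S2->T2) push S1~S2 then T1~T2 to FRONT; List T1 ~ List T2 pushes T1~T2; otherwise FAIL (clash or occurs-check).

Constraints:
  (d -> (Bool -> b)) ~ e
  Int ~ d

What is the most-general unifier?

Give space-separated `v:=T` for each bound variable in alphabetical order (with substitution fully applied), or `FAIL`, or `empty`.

Answer: d:=Int e:=(Int -> (Bool -> b))

Derivation:
step 1: unify (d -> (Bool -> b)) ~ e  [subst: {-} | 1 pending]
  bind e := (d -> (Bool -> b))
step 2: unify Int ~ d  [subst: {e:=(d -> (Bool -> b))} | 0 pending]
  bind d := Int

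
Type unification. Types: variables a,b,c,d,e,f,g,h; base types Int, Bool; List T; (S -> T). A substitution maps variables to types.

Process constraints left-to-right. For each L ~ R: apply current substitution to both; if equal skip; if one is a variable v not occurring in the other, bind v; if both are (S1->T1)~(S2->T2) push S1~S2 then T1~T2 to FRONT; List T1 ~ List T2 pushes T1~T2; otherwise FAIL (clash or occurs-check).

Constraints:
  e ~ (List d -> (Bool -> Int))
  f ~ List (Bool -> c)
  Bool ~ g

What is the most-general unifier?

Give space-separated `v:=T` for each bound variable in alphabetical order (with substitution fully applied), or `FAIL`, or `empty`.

Answer: e:=(List d -> (Bool -> Int)) f:=List (Bool -> c) g:=Bool

Derivation:
step 1: unify e ~ (List d -> (Bool -> Int))  [subst: {-} | 2 pending]
  bind e := (List d -> (Bool -> Int))
step 2: unify f ~ List (Bool -> c)  [subst: {e:=(List d -> (Bool -> Int))} | 1 pending]
  bind f := List (Bool -> c)
step 3: unify Bool ~ g  [subst: {e:=(List d -> (Bool -> Int)), f:=List (Bool -> c)} | 0 pending]
  bind g := Bool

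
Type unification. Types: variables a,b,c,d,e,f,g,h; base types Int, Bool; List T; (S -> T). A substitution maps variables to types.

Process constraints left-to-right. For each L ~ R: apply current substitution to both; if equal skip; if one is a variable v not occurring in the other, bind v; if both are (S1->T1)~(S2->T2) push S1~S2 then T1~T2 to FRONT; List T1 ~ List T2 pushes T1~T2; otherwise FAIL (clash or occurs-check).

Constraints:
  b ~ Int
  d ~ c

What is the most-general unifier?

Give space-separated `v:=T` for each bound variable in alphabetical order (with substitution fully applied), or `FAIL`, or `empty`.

step 1: unify b ~ Int  [subst: {-} | 1 pending]
  bind b := Int
step 2: unify d ~ c  [subst: {b:=Int} | 0 pending]
  bind d := c

Answer: b:=Int d:=c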